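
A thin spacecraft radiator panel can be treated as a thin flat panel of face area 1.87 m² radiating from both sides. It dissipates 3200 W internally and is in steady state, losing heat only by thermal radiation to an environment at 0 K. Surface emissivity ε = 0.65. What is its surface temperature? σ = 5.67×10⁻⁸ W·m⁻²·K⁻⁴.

Steady state: internal power = radiated power, P = εσA T⁴.
Radiating area A = 2·1.87 = 3.740 m².
T⁴ = P/(εσA) = 3200/(0.65·5.67×10⁻⁸·3.740) = 2.322×10¹⁰ K⁴.
T = (2.322×10¹⁰)^(1/4).

T ≈ 390 K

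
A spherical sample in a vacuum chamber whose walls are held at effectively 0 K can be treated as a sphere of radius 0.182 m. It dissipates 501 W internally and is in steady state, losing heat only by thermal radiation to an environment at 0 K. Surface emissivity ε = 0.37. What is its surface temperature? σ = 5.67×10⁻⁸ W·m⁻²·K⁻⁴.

T ≈ 489 K

Steady state: internal power = radiated power, P = εσA T⁴.
Radiating area A = 4πr² = 0.4162 m².
T⁴ = P/(εσA) = 501/(0.37·5.67×10⁻⁸·0.4162) = 5.737×10¹⁰ K⁴.
T = (5.737×10¹⁰)^(1/4).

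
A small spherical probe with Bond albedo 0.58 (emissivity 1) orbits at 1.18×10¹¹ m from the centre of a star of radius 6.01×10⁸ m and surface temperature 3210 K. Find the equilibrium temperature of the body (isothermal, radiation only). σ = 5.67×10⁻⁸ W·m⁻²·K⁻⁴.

The star's surface emits σT_*⁴; at distance d the flux is S = σT_*⁴(R_*/d)².
S = 5.67×10⁻⁸·(3210)⁴·(6.01×10⁸/1.18×10¹¹)² = 156.2 W/m².
For an isothermal sphere T⁴ = (1−a)S/(4σ) = 2.892×10⁸ K⁴.

T ≈ 130 K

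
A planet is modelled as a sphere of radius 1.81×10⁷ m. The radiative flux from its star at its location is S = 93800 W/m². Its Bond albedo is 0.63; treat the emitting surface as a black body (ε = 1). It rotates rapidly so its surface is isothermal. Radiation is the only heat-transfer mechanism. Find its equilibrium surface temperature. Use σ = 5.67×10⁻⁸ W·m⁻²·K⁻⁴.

At equilibrium, absorbed power = emitted power.
Absorbing cross-section = πr² = 1.029×10¹⁵ m²; emitting surface = 4πr² = 4.117×10¹⁵ m² (ratio 4).
(1−a)S·A_cross = εσ·A_surf·T⁴  ⇒  T⁴ = (1−a)S/(4σ).
T⁴ = 0.370·93800/(4·5.67×10⁻⁸) = 1.530×10¹¹ K⁴.
T = (1.530×10¹¹)^(1/4).

T ≈ 625 K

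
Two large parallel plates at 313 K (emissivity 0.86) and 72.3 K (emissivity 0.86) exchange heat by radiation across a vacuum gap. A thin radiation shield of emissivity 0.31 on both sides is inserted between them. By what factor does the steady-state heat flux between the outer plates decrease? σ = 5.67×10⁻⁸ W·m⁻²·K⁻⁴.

factor ≈ 5.11

Without shield: q₀ = σΔ(T⁴)/(1/ε₁+1/ε₂−1) with denominator 1.326.
With shield the two gaps are in series; the resistances add: (1/ε₁+1/ε_s−1)+(1/ε_s+1/ε₂−1) = 3.389+3.389 = 6.777.
Heat-flux ratio q₀/q = 6.777/1.326.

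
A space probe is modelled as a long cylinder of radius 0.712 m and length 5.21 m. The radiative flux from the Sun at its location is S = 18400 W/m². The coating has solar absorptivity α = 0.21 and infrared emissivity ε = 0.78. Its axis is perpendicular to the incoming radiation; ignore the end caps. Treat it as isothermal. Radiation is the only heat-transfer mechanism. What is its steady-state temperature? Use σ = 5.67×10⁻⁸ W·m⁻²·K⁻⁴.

T ≈ 408 K

At equilibrium, absorbed power = emitted power.
Absorbing cross-section = 2rL = 7.419 m²; emitting surface = 2πrL = 23.31 m² (ratio π).
αS·A_cross = εσ·A_surf·T⁴  ⇒  T⁴ = αS/(ε·πσ).
T⁴ = 0.210·18400/(0.78·π·5.67×10⁻⁸) = 2.781×10¹⁰ K⁴.
T = (2.781×10¹⁰)^(1/4).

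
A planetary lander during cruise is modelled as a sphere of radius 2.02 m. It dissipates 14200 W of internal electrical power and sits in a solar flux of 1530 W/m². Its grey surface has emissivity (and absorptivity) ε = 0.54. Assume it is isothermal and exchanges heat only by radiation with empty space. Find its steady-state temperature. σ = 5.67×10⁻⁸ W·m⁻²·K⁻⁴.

At steady state, absorbed solar power + internal power = radiated power.
Absorbed: α·S·A_cross = 0.54·1530·12.82 = 10590 W (cross-section πr²).
Total input = 10590 + 14200 = 24790 W.
Radiated: εσ·A_surf·T⁴ with A_surf = 4πr² = 51.28 m².
T⁴ = 24790/(0.54·5.67×10⁻⁸·51.28) = 1.579×10¹⁰ K⁴.

T ≈ 354 K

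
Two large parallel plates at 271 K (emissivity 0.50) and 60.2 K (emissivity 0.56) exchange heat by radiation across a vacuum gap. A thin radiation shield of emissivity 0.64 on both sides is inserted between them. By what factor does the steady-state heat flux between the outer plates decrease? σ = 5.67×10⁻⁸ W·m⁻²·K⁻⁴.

factor ≈ 1.76

Without shield: q₀ = σΔ(T⁴)/(1/ε₁+1/ε₂−1) with denominator 2.786.
With shield the two gaps are in series; the resistances add: (1/ε₁+1/ε_s−1)+(1/ε_s+1/ε₂−1) = 2.562+2.348 = 4.911.
Heat-flux ratio q₀/q = 4.911/2.786.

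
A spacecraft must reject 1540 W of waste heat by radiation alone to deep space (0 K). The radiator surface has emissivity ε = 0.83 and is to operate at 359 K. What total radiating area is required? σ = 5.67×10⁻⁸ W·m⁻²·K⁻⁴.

P = εσA T⁴ ⇒ A = P/(εσT⁴).
T⁴ = 1.661×10¹⁰ K⁴.
A = 1540/(0.83 × 5.67×10⁻⁸ × 1.661×10¹⁰).

A ≈ 1.97 m²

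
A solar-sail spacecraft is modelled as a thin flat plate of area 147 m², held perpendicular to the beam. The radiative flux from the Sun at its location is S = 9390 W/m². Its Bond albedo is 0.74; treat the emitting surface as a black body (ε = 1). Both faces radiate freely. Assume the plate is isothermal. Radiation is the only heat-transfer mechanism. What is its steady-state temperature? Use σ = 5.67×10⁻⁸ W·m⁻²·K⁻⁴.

At equilibrium, absorbed power = emitted power.
Absorbing cross-section = A = 147.0 m²; emitting surface = 2A = 294.0 m² (ratio 2).
(1−a)S·A_cross = εσ·A_surf·T⁴  ⇒  T⁴ = (1−a)S/(2σ).
T⁴ = 0.260·9390/(2·5.67×10⁻⁸) = 2.153×10¹⁰ K⁴.
T = (2.153×10¹⁰)^(1/4).

T ≈ 383 K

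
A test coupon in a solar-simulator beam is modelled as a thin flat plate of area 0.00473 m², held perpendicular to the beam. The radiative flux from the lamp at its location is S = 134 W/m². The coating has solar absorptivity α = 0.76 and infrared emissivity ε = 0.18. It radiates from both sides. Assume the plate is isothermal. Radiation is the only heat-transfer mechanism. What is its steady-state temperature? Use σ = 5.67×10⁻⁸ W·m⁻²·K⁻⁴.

At equilibrium, absorbed power = emitted power.
Absorbing cross-section = A = 0.004730 m²; emitting surface = 2A = 0.009460 m² (ratio 2).
αS·A_cross = εσ·A_surf·T⁴  ⇒  T⁴ = αS/(ε·2σ).
T⁴ = 0.760·134/(0.18·2·5.67×10⁻⁸) = 4.989×10⁹ K⁴.
T = (4.989×10⁹)^(1/4).

T ≈ 266 K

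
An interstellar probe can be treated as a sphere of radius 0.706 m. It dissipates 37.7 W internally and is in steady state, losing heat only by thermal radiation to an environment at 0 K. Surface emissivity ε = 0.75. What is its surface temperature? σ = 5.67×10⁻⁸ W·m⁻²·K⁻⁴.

Steady state: internal power = radiated power, P = εσA T⁴.
Radiating area A = 4πr² = 6.264 m².
T⁴ = P/(εσA) = 37.7/(0.75·5.67×10⁻⁸·6.264) = 1.415×10⁸ K⁴.
T = (1.415×10⁸)^(1/4).

T ≈ 109 K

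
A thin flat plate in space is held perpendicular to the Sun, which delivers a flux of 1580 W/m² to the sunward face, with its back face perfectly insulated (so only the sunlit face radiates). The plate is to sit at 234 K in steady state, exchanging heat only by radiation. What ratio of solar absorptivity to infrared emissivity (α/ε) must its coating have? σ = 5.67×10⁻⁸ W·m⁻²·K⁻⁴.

Balance: αS·A = εσ·1A·T⁴ ⇒ α/ε = σT⁴/S.
α/ε = 5.67×10⁻⁸·(234)⁴/1580 = 5.67×10⁻⁸·2.998×10⁹/1580.

α/ε ≈ 0.108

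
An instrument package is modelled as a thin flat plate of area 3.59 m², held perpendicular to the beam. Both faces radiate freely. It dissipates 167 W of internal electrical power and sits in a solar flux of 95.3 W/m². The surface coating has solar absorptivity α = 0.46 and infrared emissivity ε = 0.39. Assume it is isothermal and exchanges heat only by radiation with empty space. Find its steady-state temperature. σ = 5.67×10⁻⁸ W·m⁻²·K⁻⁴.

At steady state, absorbed solar power + internal power = radiated power.
Absorbed: α·S·A_cross = 0.46·95.3·3.590 = 157.4 W (cross-section A).
Total input = 157.4 + 167 = 324.4 W.
Radiated: εσ·A_surf·T⁴ with A_surf = 2A = 7.180 m².
T⁴ = 324.4/(0.39·5.67×10⁻⁸·7.180) = 2.043×10⁹ K⁴.

T ≈ 213 K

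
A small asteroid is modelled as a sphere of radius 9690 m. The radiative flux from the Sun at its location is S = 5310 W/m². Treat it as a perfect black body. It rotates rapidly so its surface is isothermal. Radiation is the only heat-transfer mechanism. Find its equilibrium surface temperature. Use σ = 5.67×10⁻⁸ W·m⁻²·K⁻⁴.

At equilibrium, absorbed power = emitted power.
Absorbing cross-section = πr² = 2.950×10⁸ m²; emitting surface = 4πr² = 1.180×10⁹ m² (ratio 4).
S·A_cross = εσ·A_surf·T⁴  ⇒  T⁴ = S/(4σ).
T⁴ = 1.00·5310/(4·5.67×10⁻⁸) = 2.341×10¹⁰ K⁴.
T = (2.341×10¹⁰)^(1/4).

T ≈ 391 K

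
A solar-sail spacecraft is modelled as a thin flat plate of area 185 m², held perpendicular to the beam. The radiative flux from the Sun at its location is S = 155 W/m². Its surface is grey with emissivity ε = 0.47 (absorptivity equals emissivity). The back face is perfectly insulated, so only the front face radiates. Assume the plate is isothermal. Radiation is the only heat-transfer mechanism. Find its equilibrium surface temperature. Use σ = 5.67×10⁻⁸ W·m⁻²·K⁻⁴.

At equilibrium, absorbed power = emitted power.
Absorbing cross-section = A = 185.0 m²; emitting surface = A = 185.0 m² (ratio 1).
εS·A_cross = εσ·A_surf·T⁴  ⇒  T⁴ = S/(1σ)   (ε cancels).
T⁴ = 155/(1·5.67×10⁻⁸) = 2.734×10⁹ K⁴.
T = (2.734×10⁹)^(1/4).

T ≈ 229 K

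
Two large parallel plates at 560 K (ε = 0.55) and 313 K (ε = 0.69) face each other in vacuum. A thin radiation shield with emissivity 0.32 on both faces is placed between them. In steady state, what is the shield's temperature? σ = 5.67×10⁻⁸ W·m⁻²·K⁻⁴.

In steady state the net flux on the hot side equals that on the cold side.
σ(T₁⁴−T_s⁴)/D₁ = σ(T_s⁴−T₂⁴)/D₂, with D₁ = 1/ε₁+1/ε_s−1 = 3.943, D₂ = 1/ε_s+1/ε₂−1 = 3.574.
Solve for T_s⁴: T_s⁴ = (D₂·T₁⁴ + D₁·T₂⁴)/(D₁+D₂) = 5.179×10¹⁰ K⁴.

T_s ≈ 477 K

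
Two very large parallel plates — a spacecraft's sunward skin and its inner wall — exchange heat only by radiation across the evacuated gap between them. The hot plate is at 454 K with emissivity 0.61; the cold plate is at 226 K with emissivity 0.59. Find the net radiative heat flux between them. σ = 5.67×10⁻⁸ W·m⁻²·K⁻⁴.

q ≈ 969 W/m²

For two infinite grey parallel plates, q = σ(T₁⁴ − T₂⁴)/(1/ε₁ + 1/ε₂ − 1).
T₁⁴ − T₂⁴ = 4.248×10¹⁰ − 2.609×10⁹ = 3.988×10¹⁰ K⁴.
1/ε₁ + 1/ε₂ − 1 = 1.639 + 1.695 − 1 = 2.334.
q = 5.67×10⁻⁸ × 3.988×10¹⁰ / 2.334.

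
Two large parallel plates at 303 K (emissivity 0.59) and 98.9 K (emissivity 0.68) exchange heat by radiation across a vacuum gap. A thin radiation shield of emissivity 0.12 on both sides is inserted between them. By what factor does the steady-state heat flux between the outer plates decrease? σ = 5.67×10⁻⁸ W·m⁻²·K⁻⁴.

Without shield: q₀ = σΔ(T⁴)/(1/ε₁+1/ε₂−1) with denominator 2.166.
With shield the two gaps are in series; the resistances add: (1/ε₁+1/ε_s−1)+(1/ε_s+1/ε₂−1) = 9.028+8.804 = 17.83.
Heat-flux ratio q₀/q = 17.83/2.166.

factor ≈ 8.23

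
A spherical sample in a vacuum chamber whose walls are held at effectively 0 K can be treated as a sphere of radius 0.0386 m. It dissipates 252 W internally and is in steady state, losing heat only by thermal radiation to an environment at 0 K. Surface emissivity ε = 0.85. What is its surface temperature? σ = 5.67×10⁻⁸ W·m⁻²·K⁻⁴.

T ≈ 727 K

Steady state: internal power = radiated power, P = εσA T⁴.
Radiating area A = 4πr² = 0.01872 m².
T⁴ = P/(εσA) = 252/(0.85·5.67×10⁻⁸·0.01872) = 2.793×10¹¹ K⁴.
T = (2.793×10¹¹)^(1/4).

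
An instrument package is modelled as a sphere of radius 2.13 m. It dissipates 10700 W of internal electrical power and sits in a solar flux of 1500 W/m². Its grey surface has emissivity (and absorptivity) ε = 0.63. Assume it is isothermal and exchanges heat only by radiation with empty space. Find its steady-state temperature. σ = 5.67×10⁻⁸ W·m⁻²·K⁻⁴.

At steady state, absorbed solar power + internal power = radiated power.
Absorbed: α·S·A_cross = 0.63·1500·14.25 = 13470 W (cross-section πr²).
Total input = 13470 + 10700 = 24170 W.
Radiated: εσ·A_surf·T⁴ with A_surf = 4πr² = 57.01 m².
T⁴ = 24170/(0.63·5.67×10⁻⁸·57.01) = 1.187×10¹⁰ K⁴.

T ≈ 330 K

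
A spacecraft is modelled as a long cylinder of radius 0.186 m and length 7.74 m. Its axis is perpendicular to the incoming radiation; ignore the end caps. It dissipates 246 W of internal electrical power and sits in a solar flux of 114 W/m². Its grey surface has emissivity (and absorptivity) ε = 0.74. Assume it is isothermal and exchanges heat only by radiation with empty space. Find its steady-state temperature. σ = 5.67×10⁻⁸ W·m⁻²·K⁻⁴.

T ≈ 189 K

At steady state, absorbed solar power + internal power = radiated power.
Absorbed: α·S·A_cross = 0.74·114·2.879 = 242.9 W (cross-section 2rL).
Total input = 242.9 + 246 = 488.9 W.
Radiated: εσ·A_surf·T⁴ with A_surf = 2πrL = 9.046 m².
T⁴ = 488.9/(0.74·5.67×10⁻⁸·9.046) = 1.288×10⁹ K⁴.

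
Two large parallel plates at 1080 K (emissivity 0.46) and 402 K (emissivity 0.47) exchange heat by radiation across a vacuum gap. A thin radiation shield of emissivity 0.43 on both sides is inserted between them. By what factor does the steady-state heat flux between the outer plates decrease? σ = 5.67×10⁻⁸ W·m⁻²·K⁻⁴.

factor ≈ 2.11

Without shield: q₀ = σΔ(T⁴)/(1/ε₁+1/ε₂−1) with denominator 3.302.
With shield the two gaps are in series; the resistances add: (1/ε₁+1/ε_s−1)+(1/ε_s+1/ε₂−1) = 3.499+3.453 = 6.953.
Heat-flux ratio q₀/q = 6.953/3.302.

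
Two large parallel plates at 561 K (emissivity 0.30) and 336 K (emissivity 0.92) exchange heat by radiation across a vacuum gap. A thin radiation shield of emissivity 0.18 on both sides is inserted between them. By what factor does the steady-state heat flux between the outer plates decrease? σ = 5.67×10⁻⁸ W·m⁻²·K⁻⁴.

Without shield: q₀ = σΔ(T⁴)/(1/ε₁+1/ε₂−1) with denominator 3.420.
With shield the two gaps are in series; the resistances add: (1/ε₁+1/ε_s−1)+(1/ε_s+1/ε₂−1) = 7.889+5.643 = 13.53.
Heat-flux ratio q₀/q = 13.53/3.420.

factor ≈ 3.96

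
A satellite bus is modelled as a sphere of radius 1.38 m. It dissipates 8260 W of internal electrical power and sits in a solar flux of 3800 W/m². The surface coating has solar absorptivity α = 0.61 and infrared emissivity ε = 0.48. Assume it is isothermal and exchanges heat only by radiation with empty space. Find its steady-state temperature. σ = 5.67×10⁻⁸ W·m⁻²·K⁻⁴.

T ≈ 429 K

At steady state, absorbed solar power + internal power = radiated power.
Absorbed: α·S·A_cross = 0.61·3800·5.983 = 13870 W (cross-section πr²).
Total input = 13870 + 8260 = 22130 W.
Radiated: εσ·A_surf·T⁴ with A_surf = 4πr² = 23.93 m².
T⁴ = 22130/(0.48·5.67×10⁻⁸·23.93) = 3.397×10¹⁰ K⁴.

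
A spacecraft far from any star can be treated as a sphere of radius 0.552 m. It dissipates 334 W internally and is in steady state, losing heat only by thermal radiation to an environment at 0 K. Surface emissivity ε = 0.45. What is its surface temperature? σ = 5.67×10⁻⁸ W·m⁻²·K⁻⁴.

T ≈ 242 K

Steady state: internal power = radiated power, P = εσA T⁴.
Radiating area A = 4πr² = 3.829 m².
T⁴ = P/(εσA) = 334/(0.45·5.67×10⁻⁸·3.829) = 3.419×10⁹ K⁴.
T = (3.419×10⁹)^(1/4).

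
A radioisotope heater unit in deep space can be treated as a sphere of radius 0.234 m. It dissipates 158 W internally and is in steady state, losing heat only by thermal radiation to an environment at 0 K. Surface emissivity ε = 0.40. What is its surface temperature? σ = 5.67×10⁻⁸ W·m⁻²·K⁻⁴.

Steady state: internal power = radiated power, P = εσA T⁴.
Radiating area A = 4πr² = 0.6881 m².
T⁴ = P/(εσA) = 158/(0.40·5.67×10⁻⁸·0.6881) = 1.012×10¹⁰ K⁴.
T = (1.012×10¹⁰)^(1/4).

T ≈ 317 K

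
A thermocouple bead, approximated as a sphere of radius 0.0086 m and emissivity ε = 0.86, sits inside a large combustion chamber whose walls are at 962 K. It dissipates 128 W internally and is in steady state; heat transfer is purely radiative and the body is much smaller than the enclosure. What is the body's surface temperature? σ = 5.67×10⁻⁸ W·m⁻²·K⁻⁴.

T ≈ 1390 K

For a small grey body in a large enclosure, net radiated power = εσA(T⁴ − T_w⁴).
Steady state: P = εσA(T⁴ − T_w⁴) with A = 4πr² = 9.294×10⁻⁴ m².
T⁴ = P/(εσA) + T_w⁴ = 128/(0.86·5.67×10⁻⁸·9.294×10⁻⁴) + (962)⁴
    = 2.824×10¹² + 8.564×10¹¹ = 3.681×10¹² K⁴.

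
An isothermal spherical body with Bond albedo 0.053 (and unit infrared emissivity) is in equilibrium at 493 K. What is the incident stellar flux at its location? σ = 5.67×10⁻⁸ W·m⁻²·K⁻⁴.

(1−a)S·πr² = σ·4πr²·T⁴ ⇒ S = 4σT⁴/(1−a).
S = 4·5.67×10⁻⁸·5.907×10¹⁰/0.947.

S ≈ 14100 W/m²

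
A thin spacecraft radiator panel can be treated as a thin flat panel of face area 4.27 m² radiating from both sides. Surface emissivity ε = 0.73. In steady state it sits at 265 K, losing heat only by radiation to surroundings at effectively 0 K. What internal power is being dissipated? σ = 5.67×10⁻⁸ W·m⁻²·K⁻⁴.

P ≈ 1740 W

Steady state: P = εσA T⁴.
A = 2·4.27 = 8.540 m²; T⁴ = (265)⁴ = 4.932×10⁹ K⁴.
P = 0.73 × 5.67×10⁻⁸ × 8.540 × 4.932×10⁹.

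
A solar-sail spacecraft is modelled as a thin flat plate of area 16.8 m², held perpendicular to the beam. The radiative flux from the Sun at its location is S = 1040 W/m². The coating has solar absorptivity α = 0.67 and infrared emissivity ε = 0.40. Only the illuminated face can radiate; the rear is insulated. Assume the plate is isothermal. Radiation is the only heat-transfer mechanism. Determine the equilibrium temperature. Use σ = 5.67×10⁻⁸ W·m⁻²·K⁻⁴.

T ≈ 419 K

At equilibrium, absorbed power = emitted power.
Absorbing cross-section = A = 16.80 m²; emitting surface = A = 16.80 m² (ratio 1).
αS·A_cross = εσ·A_surf·T⁴  ⇒  T⁴ = αS/(ε·1σ).
T⁴ = 0.670·1040/(0.40·1·5.67×10⁻⁸) = 3.072×10¹⁰ K⁴.
T = (3.072×10¹⁰)^(1/4).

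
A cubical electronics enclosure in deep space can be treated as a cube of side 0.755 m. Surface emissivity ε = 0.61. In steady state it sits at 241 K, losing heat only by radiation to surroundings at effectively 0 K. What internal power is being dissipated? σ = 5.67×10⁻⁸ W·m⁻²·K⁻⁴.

P ≈ 399 W

Steady state: P = εσA T⁴.
A = 6L² = 3.420 m²; T⁴ = (241)⁴ = 3.373×10⁹ K⁴.
P = 0.61 × 5.67×10⁻⁸ × 3.420 × 3.373×10⁹.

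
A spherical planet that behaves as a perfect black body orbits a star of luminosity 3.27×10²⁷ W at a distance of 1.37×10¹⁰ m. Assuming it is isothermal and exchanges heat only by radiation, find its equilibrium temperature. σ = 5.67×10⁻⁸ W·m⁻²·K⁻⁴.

First find the stellar flux at distance d: S = L/(4πd²) = 3.27×10²⁷/(4π·(1.37×10¹⁰)²) = 1.386×10⁶ W/m².
For an isothermal sphere, absorbed (1−a)S·πr² = emitted σ·4πr²·T⁴, so T⁴ = (1−a)S/(4σ).
T⁴ = 1.00·1.386×10⁶/(4·5.67×10⁻⁸) = 6.113×10¹² K⁴.

T ≈ 1570 K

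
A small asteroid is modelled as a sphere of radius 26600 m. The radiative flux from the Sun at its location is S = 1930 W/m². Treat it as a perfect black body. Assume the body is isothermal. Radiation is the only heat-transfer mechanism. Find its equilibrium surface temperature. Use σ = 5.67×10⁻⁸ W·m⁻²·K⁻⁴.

At equilibrium, absorbed power = emitted power.
Absorbing cross-section = πr² = 2.223×10⁹ m²; emitting surface = 4πr² = 8.891×10⁹ m² (ratio 4).
S·A_cross = εσ·A_surf·T⁴  ⇒  T⁴ = S/(4σ).
T⁴ = 1.00·1930/(4·5.67×10⁻⁸) = 8.510×10⁹ K⁴.
T = (8.510×10⁹)^(1/4).

T ≈ 304 K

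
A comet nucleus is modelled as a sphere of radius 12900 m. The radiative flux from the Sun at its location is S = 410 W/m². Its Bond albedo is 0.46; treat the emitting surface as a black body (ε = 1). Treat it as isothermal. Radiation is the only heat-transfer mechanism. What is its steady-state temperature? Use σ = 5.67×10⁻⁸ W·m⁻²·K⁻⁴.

At equilibrium, absorbed power = emitted power.
Absorbing cross-section = πr² = 5.228×10⁸ m²; emitting surface = 4πr² = 2.091×10⁹ m² (ratio 4).
(1−a)S·A_cross = εσ·A_surf·T⁴  ⇒  T⁴ = (1−a)S/(4σ).
T⁴ = 0.540·410/(4·5.67×10⁻⁸) = 9.762×10⁸ K⁴.
T = (9.762×10⁸)^(1/4).

T ≈ 177 K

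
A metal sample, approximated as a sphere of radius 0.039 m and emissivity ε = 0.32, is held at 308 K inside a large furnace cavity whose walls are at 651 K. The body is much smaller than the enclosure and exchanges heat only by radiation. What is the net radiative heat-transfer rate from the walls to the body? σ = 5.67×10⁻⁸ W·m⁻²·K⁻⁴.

P_net ≈ 59.2 W

For a small grey body in a large enclosure: P_net = εσA(T_body⁴ − T_wall⁴).
A = 4πr² = 0.01911 m²; T_body⁴ − T_wall⁴ = 8.999×10⁹ − 1.796×10¹¹ = -1.706×10¹¹ K⁴.
|P_net| = 0.32·5.67×10⁻⁸·0.01911·1.706×10¹¹.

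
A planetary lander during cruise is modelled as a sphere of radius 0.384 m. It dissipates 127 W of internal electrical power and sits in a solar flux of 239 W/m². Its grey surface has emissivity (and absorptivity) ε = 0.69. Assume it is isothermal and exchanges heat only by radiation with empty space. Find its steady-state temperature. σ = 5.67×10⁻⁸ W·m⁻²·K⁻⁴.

At steady state, absorbed solar power + internal power = radiated power.
Absorbed: α·S·A_cross = 0.69·239·0.4632 = 76.39 W (cross-section πr²).
Total input = 76.39 + 127 = 203.4 W.
Radiated: εσ·A_surf·T⁴ with A_surf = 4πr² = 1.853 m².
T⁴ = 203.4/(0.69·5.67×10⁻⁸·1.853) = 2.806×10⁹ K⁴.

T ≈ 230 K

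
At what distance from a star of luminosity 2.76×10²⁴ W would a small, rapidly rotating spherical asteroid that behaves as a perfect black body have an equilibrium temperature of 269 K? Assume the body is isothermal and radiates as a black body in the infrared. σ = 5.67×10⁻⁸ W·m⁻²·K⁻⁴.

d ≈ 1.36×10¹⁰ m

For an isothermal black-emitting sphere, (1−a)S·πr² = σ·4πr²·T⁴ ⇒ S = 4σT⁴/(1−a).
S = 4·5.67×10⁻⁸·(269)⁴/1.00 = 1188 W/m².
Flux falls as S = L/(4πd²), so d = √(L/(4πS)) = √(2.76×10²⁴/(4π·1188)).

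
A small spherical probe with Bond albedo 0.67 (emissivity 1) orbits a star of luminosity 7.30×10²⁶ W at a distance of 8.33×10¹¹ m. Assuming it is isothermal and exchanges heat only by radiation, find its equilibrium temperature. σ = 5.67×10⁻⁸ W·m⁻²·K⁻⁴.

T ≈ 105 K

First find the stellar flux at distance d: S = L/(4πd²) = 7.30×10²⁶/(4π·(8.33×10¹¹)²) = 83.72 W/m².
For an isothermal sphere, absorbed (1−a)S·πr² = emitted σ·4πr²·T⁴, so T⁴ = (1−a)S/(4σ).
T⁴ = 0.330·83.72/(4·5.67×10⁻⁸) = 1.218×10⁸ K⁴.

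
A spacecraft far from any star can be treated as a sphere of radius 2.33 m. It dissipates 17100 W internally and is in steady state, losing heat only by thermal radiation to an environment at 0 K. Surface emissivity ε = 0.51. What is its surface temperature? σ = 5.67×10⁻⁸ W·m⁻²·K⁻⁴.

T ≈ 305 K

Steady state: internal power = radiated power, P = εσA T⁴.
Radiating area A = 4πr² = 68.22 m².
T⁴ = P/(εσA) = 17100/(0.51·5.67×10⁻⁸·68.22) = 8.668×10⁹ K⁴.
T = (8.668×10⁹)^(1/4).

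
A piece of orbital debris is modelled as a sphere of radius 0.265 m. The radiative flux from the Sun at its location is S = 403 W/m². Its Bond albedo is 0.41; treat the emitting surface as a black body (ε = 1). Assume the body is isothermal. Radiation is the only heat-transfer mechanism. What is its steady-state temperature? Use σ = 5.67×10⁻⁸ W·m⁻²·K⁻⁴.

At equilibrium, absorbed power = emitted power.
Absorbing cross-section = πr² = 0.2206 m²; emitting surface = 4πr² = 0.8825 m² (ratio 4).
(1−a)S·A_cross = εσ·A_surf·T⁴  ⇒  T⁴ = (1−a)S/(4σ).
T⁴ = 0.590·403/(4·5.67×10⁻⁸) = 1.048×10⁹ K⁴.
T = (1.048×10⁹)^(1/4).

T ≈ 180 K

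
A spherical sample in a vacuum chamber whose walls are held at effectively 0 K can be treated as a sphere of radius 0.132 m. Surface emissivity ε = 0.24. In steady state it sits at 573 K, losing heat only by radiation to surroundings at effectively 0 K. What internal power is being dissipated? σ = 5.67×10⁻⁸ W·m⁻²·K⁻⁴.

P ≈ 321 W

Steady state: P = εσA T⁴.
A = 4πr² = 0.2190 m²; T⁴ = (573)⁴ = 1.078×10¹¹ K⁴.
P = 0.24 × 5.67×10⁻⁸ × 0.2190 × 1.078×10¹¹.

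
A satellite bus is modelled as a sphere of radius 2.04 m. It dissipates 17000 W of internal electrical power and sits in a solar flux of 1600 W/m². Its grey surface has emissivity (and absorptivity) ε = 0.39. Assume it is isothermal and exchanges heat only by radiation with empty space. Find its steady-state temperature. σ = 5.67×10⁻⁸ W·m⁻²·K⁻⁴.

T ≈ 384 K

At steady state, absorbed solar power + internal power = radiated power.
Absorbed: α·S·A_cross = 0.39·1600·13.07 = 8158 W (cross-section πr²).
Total input = 8158 + 17000 = 25160 W.
Radiated: εσ·A_surf·T⁴ with A_surf = 4πr² = 52.30 m².
T⁴ = 25160/(0.39·5.67×10⁻⁸·52.30) = 2.176×10¹⁰ K⁴.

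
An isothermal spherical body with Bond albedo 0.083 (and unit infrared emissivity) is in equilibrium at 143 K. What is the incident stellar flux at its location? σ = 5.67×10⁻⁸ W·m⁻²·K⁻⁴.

S ≈ 103 W/m²

(1−a)S·πr² = σ·4πr²·T⁴ ⇒ S = 4σT⁴/(1−a).
S = 4·5.67×10⁻⁸·4.182×10⁸/0.917.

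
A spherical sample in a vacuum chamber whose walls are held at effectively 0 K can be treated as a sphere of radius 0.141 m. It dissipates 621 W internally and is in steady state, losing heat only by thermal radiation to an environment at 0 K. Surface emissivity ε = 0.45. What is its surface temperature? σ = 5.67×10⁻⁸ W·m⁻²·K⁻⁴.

T ≈ 559 K

Steady state: internal power = radiated power, P = εσA T⁴.
Radiating area A = 4πr² = 0.2498 m².
T⁴ = P/(εσA) = 621/(0.45·5.67×10⁻⁸·0.2498) = 9.742×10¹⁰ K⁴.
T = (9.742×10¹⁰)^(1/4).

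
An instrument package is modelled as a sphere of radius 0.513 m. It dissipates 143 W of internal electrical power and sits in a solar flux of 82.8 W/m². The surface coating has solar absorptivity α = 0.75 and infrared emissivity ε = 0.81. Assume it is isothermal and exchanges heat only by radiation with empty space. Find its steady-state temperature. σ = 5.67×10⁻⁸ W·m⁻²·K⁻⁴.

At steady state, absorbed solar power + internal power = radiated power.
Absorbed: α·S·A_cross = 0.75·82.8·0.8268 = 51.34 W (cross-section πr²).
Total input = 51.34 + 143 = 194.3 W.
Radiated: εσ·A_surf·T⁴ with A_surf = 4πr² = 3.307 m².
T⁴ = 194.3/(0.81·5.67×10⁻⁸·3.307) = 1.280×10⁹ K⁴.

T ≈ 189 K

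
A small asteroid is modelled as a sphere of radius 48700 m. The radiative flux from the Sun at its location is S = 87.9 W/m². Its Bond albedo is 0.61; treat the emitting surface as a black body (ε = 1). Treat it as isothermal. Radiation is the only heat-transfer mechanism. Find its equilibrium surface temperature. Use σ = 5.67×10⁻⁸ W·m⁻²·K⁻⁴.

At equilibrium, absorbed power = emitted power.
Absorbing cross-section = πr² = 7.451×10⁹ m²; emitting surface = 4πr² = 2.980×10¹⁰ m² (ratio 4).
(1−a)S·A_cross = εσ·A_surf·T⁴  ⇒  T⁴ = (1−a)S/(4σ).
T⁴ = 0.390·87.9/(4·5.67×10⁻⁸) = 1.512×10⁸ K⁴.
T = (1.512×10⁸)^(1/4).

T ≈ 111 K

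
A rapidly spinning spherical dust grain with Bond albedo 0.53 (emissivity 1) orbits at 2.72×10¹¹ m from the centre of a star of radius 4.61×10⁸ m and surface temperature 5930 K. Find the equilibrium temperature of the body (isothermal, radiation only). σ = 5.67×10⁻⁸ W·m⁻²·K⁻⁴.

The star's surface emits σT_*⁴; at distance d the flux is S = σT_*⁴(R_*/d)².
S = 5.67×10⁻⁸·(5930)⁴·(4.61×10⁸/2.72×10¹¹)² = 201.4 W/m².
For an isothermal sphere T⁴ = (1−a)S/(4σ) = 4.174×10⁸ K⁴.

T ≈ 143 K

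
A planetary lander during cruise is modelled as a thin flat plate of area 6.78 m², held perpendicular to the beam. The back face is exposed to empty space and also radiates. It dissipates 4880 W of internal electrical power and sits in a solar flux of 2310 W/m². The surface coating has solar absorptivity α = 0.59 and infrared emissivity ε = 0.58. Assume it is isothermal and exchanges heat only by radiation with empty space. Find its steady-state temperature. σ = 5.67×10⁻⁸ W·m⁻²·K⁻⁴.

T ≈ 422 K

At steady state, absorbed solar power + internal power = radiated power.
Absorbed: α·S·A_cross = 0.59·2310·6.780 = 9240 W (cross-section A).
Total input = 9240 + 4880 = 14120 W.
Radiated: εσ·A_surf·T⁴ with A_surf = 2A = 13.56 m².
T⁴ = 14120/(0.58·5.67×10⁻⁸·13.56) = 3.166×10¹⁰ K⁴.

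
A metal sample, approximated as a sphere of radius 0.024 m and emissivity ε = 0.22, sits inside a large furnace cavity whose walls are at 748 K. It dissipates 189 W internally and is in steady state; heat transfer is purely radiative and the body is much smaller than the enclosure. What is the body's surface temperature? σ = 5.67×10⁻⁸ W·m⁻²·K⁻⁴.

For a small grey body in a large enclosure, net radiated power = εσA(T⁴ − T_w⁴).
Steady state: P = εσA(T⁴ − T_w⁴) with A = 4πr² = 0.007238 m².
T⁴ = P/(εσA) + T_w⁴ = 189/(0.22·5.67×10⁻⁸·0.007238) + (748)⁴
    = 2.093×10¹² + 3.130×10¹¹ = 2.406×10¹² K⁴.

T ≈ 1250 K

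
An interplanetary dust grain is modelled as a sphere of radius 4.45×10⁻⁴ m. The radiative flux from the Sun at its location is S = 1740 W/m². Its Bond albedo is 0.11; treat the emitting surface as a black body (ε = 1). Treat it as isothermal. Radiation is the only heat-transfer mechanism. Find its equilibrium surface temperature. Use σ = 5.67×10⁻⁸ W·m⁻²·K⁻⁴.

T ≈ 287 K

At equilibrium, absorbed power = emitted power.
Absorbing cross-section = πr² = 6.221×10⁻⁷ m²; emitting surface = 4πr² = 2.488×10⁻⁶ m² (ratio 4).
(1−a)S·A_cross = εσ·A_surf·T⁴  ⇒  T⁴ = (1−a)S/(4σ).
T⁴ = 0.890·1740/(4·5.67×10⁻⁸) = 6.828×10⁹ K⁴.
T = (6.828×10⁹)^(1/4).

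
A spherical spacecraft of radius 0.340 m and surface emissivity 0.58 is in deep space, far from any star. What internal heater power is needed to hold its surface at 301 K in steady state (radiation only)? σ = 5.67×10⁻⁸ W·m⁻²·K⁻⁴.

P ≈ 392 W

P = εσ·4πr²·T⁴.
4πr² = 1.453 m²; T⁴ = 8.209×10⁹ K⁴.
P = 0.58·5.67×10⁻⁸·1.453·8.209×10⁹.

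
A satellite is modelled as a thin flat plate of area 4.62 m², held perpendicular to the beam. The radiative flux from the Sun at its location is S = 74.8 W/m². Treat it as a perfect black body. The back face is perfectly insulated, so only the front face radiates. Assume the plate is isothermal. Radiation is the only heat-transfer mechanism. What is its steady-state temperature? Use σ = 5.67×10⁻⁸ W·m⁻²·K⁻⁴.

T ≈ 191 K

At equilibrium, absorbed power = emitted power.
Absorbing cross-section = A = 4.620 m²; emitting surface = A = 4.620 m² (ratio 1).
S·A_cross = εσ·A_surf·T⁴  ⇒  T⁴ = S/(1σ).
T⁴ = 1.00·74.8/(1·5.67×10⁻⁸) = 1.319×10⁹ K⁴.
T = (1.319×10⁹)^(1/4).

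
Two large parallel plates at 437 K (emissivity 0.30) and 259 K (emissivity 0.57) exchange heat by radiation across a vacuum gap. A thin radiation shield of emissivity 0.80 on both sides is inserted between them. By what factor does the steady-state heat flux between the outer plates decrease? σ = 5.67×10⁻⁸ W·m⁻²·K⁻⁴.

Without shield: q₀ = σΔ(T⁴)/(1/ε₁+1/ε₂−1) with denominator 4.088.
With shield the two gaps are in series; the resistances add: (1/ε₁+1/ε_s−1)+(1/ε_s+1/ε₂−1) = 3.583+2.004 = 5.588.
Heat-flux ratio q₀/q = 5.588/4.088.

factor ≈ 1.37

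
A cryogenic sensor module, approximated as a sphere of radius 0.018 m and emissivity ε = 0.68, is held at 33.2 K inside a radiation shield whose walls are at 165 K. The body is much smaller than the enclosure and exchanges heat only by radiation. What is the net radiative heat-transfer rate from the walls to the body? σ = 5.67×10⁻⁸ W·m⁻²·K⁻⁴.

P_net ≈ 0.116 W

For a small grey body in a large enclosure: P_net = εσA(T_body⁴ − T_wall⁴).
A = 4πr² = 0.004072 m²; T_body⁴ − T_wall⁴ = 1.215×10⁶ − 7.412×10⁸ = -7.400×10⁸ K⁴.
|P_net| = 0.68·5.67×10⁻⁸·0.004072·7.400×10⁸.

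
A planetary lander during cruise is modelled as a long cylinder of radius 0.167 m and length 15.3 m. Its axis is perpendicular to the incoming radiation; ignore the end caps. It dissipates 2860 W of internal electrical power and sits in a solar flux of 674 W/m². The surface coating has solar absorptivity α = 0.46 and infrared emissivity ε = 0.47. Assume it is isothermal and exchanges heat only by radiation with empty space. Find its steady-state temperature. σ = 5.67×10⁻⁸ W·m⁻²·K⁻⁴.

At steady state, absorbed solar power + internal power = radiated power.
Absorbed: α·S·A_cross = 0.46·674·5.110 = 1584 W (cross-section 2rL).
Total input = 1584 + 2860 = 4444 W.
Radiated: εσ·A_surf·T⁴ with A_surf = 2πrL = 16.05 m².
T⁴ = 4444/(0.47·5.67×10⁻⁸·16.05) = 1.039×10¹⁰ K⁴.

T ≈ 319 K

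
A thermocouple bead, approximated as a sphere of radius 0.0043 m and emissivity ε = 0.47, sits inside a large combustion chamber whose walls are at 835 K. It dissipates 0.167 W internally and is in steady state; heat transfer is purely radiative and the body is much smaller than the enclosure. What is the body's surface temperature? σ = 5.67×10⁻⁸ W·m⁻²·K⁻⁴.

T ≈ 846 K

For a small grey body in a large enclosure, net radiated power = εσA(T⁴ − T_w⁴).
Steady state: P = εσA(T⁴ − T_w⁴) with A = 4πr² = 2.324×10⁻⁴ m².
T⁴ = P/(εσA) + T_w⁴ = 0.167/(0.47·5.67×10⁻⁸·2.324×10⁻⁴) + (835)⁴
    = 2.697×10¹⁰ + 4.861×10¹¹ = 5.131×10¹¹ K⁴.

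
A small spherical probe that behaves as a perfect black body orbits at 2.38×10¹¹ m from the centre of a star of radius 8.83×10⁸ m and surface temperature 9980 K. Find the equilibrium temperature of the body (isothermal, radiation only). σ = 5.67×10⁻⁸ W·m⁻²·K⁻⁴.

T ≈ 430 K

The star's surface emits σT_*⁴; at distance d the flux is S = σT_*⁴(R_*/d)².
S = 5.67×10⁻⁸·(9980)⁴·(8.83×10⁸/2.38×10¹¹)² = 7742 W/m².
For an isothermal sphere T⁴ = (1−a)S/(4σ) = 3.414×10¹⁰ K⁴.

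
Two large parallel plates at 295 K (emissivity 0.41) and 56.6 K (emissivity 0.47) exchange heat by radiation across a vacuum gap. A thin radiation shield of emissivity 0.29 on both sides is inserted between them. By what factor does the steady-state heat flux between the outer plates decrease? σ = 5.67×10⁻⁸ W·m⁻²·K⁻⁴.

factor ≈ 2.65

Without shield: q₀ = σΔ(T⁴)/(1/ε₁+1/ε₂−1) with denominator 3.567.
With shield the two gaps are in series; the resistances add: (1/ε₁+1/ε_s−1)+(1/ε_s+1/ε₂−1) = 4.887+4.576 = 9.463.
Heat-flux ratio q₀/q = 9.463/3.567.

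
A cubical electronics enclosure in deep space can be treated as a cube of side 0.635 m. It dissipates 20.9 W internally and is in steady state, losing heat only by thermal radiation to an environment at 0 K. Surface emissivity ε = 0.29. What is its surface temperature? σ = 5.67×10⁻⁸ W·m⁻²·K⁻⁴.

Steady state: internal power = radiated power, P = εσA T⁴.
Radiating area A = 6L² = 2.419 m².
T⁴ = P/(εσA) = 20.9/(0.29·5.67×10⁻⁸·2.419) = 5.254×10⁸ K⁴.
T = (5.254×10⁸)^(1/4).

T ≈ 151 K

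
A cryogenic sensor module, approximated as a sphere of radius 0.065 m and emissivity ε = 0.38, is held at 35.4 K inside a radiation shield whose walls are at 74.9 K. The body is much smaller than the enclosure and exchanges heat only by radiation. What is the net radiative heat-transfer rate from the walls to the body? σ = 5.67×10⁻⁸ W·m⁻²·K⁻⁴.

P_net ≈ 0.0342 W

For a small grey body in a large enclosure: P_net = εσA(T_body⁴ − T_wall⁴).
A = 4πr² = 0.05309 m²; T_body⁴ − T_wall⁴ = 1.570×10⁶ − 3.147×10⁷ = -2.990×10⁷ K⁴.
|P_net| = 0.38·5.67×10⁻⁸·0.05309·2.990×10⁷.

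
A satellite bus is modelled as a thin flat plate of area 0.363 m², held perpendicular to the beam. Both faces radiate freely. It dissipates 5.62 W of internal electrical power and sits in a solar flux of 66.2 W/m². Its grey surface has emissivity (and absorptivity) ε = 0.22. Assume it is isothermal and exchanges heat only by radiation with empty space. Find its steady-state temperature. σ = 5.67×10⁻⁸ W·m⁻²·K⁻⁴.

At steady state, absorbed solar power + internal power = radiated power.
Absorbed: α·S·A_cross = 0.22·66.2·0.3630 = 5.287 W (cross-section A).
Total input = 5.287 + 5.62 = 10.91 W.
Radiated: εσ·A_surf·T⁴ with A_surf = 2A = 0.7260 m².
T⁴ = 10.91/(0.22·5.67×10⁻⁸·0.7260) = 1.204×10⁹ K⁴.

T ≈ 186 K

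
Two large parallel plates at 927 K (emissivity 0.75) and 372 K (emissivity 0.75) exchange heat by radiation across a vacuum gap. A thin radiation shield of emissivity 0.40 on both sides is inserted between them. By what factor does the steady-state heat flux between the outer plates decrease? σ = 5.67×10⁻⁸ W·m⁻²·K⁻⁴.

factor ≈ 3.40

Without shield: q₀ = σΔ(T⁴)/(1/ε₁+1/ε₂−1) with denominator 1.667.
With shield the two gaps are in series; the resistances add: (1/ε₁+1/ε_s−1)+(1/ε_s+1/ε₂−1) = 2.833+2.833 = 5.667.
Heat-flux ratio q₀/q = 5.667/1.667.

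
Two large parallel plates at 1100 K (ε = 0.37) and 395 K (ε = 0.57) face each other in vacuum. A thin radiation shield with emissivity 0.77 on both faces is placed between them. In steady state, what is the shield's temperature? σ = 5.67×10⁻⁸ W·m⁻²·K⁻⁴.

In steady state the net flux on the hot side equals that on the cold side.
σ(T₁⁴−T_s⁴)/D₁ = σ(T_s⁴−T₂⁴)/D₂, with D₁ = 1/ε₁+1/ε_s−1 = 3.001, D₂ = 1/ε_s+1/ε₂−1 = 2.053.
Solve for T_s⁴: T_s⁴ = (D₂·T₁⁴ + D₁·T₂⁴)/(D₁+D₂) = 6.092×10¹¹ K⁴.

T_s ≈ 883 K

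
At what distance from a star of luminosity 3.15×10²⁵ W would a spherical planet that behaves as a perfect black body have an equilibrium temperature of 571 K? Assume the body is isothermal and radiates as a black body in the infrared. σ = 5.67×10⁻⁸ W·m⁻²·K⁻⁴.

For an isothermal black-emitting sphere, (1−a)S·πr² = σ·4πr²·T⁴ ⇒ S = 4σT⁴/(1−a).
S = 4·5.67×10⁻⁸·(571)⁴/1.00 = 24110 W/m².
Flux falls as S = L/(4πd²), so d = √(L/(4πS)) = √(3.15×10²⁵/(4π·24110)).

d ≈ 1.02×10¹⁰ m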